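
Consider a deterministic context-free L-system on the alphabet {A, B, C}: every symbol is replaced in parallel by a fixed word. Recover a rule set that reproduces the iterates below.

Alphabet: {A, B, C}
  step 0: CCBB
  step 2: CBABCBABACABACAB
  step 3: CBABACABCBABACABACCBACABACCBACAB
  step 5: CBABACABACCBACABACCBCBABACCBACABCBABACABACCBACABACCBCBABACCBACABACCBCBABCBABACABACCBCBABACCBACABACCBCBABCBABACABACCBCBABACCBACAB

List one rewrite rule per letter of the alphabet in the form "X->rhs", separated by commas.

A->AC, B->AB, C->CB

  step 2 ⇒ step 3: CBABCBABACABACAB ⇒ CB·AB·AC·AB·CB·AB·AC·AB·AC·CB·AC·AB·AC·CB·AC·AB
    A ↦ AC
    B ↦ AB
    C ↦ CB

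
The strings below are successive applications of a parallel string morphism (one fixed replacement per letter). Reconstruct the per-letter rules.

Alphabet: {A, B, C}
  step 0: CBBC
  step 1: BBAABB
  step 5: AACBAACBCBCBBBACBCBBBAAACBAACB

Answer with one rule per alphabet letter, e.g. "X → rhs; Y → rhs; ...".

A->CB, B->A, C->BB

  step 0 ⇒ step 1: CBBC ⇒ BB·A·A·BB
    B ↦ A
    C ↦ BB
    A ↦ CB  (constrained at step 1)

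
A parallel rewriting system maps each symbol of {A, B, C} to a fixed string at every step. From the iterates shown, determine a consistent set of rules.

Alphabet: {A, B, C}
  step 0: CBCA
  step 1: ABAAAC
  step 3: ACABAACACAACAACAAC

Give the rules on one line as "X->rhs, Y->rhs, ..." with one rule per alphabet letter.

A->AC, B->BA, C->A

  step 0 ⇒ step 1: CBCA ⇒ A·BA·A·AC
    A ↦ AC
    B ↦ BA
    C ↦ A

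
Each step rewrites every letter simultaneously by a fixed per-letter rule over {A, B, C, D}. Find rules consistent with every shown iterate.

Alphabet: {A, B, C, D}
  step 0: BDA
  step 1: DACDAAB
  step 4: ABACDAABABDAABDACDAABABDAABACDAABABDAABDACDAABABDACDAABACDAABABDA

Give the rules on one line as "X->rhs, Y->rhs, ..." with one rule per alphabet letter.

A->AB, B->DA, C->A, D->CDA

  step 0 ⇒ step 1: BDA ⇒ DA·CDA·AB
    A ↦ AB
    B ↦ DA
    D ↦ CDA
    C ↦ A  (constrained at step 1)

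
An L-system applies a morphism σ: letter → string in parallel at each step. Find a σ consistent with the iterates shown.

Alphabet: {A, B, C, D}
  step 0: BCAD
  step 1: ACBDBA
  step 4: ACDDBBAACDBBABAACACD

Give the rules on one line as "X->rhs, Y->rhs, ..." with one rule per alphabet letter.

A->D, B->AC, C->B, D->BA

  step 0 ⇒ step 1: BCAD ⇒ AC·B·D·BA
    A ↦ D
    B ↦ AC
    C ↦ B
    D ↦ BA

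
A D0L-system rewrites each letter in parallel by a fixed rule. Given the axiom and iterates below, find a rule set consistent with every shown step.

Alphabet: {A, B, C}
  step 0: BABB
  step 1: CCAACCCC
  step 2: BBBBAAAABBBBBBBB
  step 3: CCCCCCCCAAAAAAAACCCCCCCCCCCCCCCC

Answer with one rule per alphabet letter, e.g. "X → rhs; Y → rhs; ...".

A->AA, B->CC, C->BB

  step 2 ⇒ step 3: BBBBAAAABBBBBBBB ⇒ CC·CC·CC·CC·AA·AA·AA·AA·CC·CC·CC·CC·CC·CC·CC·CC
    A ↦ AA
    B ↦ CC
  step 1 ⇒ step 2: CCAACCCC ⇒ BB·BB·AA·AA·BB·BB·BB·BB
    C ↦ BB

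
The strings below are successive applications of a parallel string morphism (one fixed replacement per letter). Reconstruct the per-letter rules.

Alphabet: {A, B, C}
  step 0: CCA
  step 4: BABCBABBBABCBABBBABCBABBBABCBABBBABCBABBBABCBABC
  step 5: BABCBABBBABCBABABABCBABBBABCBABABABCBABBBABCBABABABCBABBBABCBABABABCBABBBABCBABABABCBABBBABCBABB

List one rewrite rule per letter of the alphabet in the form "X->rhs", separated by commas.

A->BC, B->BA, C->BB

  step 4 ⇒ step 5: BABCBABBBABCBABBBABCBABBBABCBABBBABCBABBBABCBABC ⇒ BA·BC·BA·BB·BA·BC·BA·BA·BA·BC·BA·BB·BA·BC·BA·BA·BA·BC·BA·BB·BA·BC·BA·BA·BA·BC·BA·BB·BA·BC·BA·BA·BA·BC·BA·BB·BA·BC·BA·BA·BA·BC·BA·BB·BA·BC·BA·BB
    A ↦ BC
    B ↦ BA
    C ↦ BB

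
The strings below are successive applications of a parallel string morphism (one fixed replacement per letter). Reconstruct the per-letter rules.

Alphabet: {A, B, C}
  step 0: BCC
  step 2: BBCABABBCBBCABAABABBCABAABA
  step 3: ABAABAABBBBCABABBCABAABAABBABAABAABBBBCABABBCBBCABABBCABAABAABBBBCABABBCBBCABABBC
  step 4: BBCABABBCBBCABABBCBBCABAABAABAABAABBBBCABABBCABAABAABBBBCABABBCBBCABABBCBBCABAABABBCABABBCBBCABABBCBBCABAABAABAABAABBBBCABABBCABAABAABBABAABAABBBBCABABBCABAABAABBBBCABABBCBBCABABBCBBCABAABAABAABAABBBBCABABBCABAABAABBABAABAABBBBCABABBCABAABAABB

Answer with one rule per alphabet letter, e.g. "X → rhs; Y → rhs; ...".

  step 3 ⇒ step 4: ABAABAABBBBCABABBCABAABAABBABAABAABBBBCABABBCBBCABABBCABAABAABBBBCABABBCBBCABABBC ⇒ BBC·ABA·BBC·BBC·ABA·BBC·BBC·ABA·ABA·ABA·ABA·ABB·BBC·ABA·BBC·ABA·ABA·ABB·BBC·ABA·BBC·BBC·ABA·BBC·BBC·ABA·ABA·BBC·ABA·BBC·BBC·ABA·BBC·BBC·ABA·ABA·ABA·ABA·ABB·BBC·ABA·BBC·ABA·ABA·ABB·ABA·ABA·ABB·BBC·ABA·BBC·ABA·ABA·ABB·BBC·ABA·BBC·BBC·ABA·BBC·BBC·ABA·ABA·ABA·ABA·ABB·BBC·ABA·BBC·ABA·ABA·ABB·ABA·ABA·ABB·BBC·ABA·BBC·ABA·ABA·ABB
    A ↦ BBC
    B ↦ ABA
    C ↦ ABB

A->BBC, B->ABA, C->ABB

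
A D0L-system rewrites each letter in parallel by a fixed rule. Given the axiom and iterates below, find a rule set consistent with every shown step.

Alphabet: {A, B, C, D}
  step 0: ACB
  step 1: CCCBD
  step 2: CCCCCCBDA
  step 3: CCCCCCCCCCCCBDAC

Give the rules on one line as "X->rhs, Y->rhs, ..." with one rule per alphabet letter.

A->C, B->BD, C->CC, D->A

  step 2 ⇒ step 3: CCCCCCBDA ⇒ CC·CC·CC·CC·CC·CC·BD·A·C
    A ↦ C
    B ↦ BD
    C ↦ CC
    D ↦ A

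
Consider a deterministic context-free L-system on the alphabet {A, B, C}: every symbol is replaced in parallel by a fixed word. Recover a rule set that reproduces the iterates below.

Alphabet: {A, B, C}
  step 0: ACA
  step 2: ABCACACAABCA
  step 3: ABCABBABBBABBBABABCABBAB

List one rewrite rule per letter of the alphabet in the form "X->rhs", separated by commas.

  step 2 ⇒ step 3: ABCACACAABCA ⇒ AB·CA·BB·AB·BB·AB·BB·AB·AB·CA·BB·AB
    A ↦ AB
    B ↦ CA
    C ↦ BB

A->AB, B->CA, C->BB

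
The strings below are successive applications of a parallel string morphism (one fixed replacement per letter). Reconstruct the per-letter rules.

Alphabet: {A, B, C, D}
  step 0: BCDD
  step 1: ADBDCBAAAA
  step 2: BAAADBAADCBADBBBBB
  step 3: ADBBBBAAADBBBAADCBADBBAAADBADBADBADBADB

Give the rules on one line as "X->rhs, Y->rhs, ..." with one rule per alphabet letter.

A->B, B->ADB, C->DCB, D->AA

  step 2 ⇒ step 3: BAAADBAADCBADBBBBB ⇒ ADB·B·B·B·AA·ADB·B·B·AA·DCB·ADB·B·AA·ADB·ADB·ADB·ADB·ADB
    A ↦ B
    B ↦ ADB
    C ↦ DCB
    D ↦ AA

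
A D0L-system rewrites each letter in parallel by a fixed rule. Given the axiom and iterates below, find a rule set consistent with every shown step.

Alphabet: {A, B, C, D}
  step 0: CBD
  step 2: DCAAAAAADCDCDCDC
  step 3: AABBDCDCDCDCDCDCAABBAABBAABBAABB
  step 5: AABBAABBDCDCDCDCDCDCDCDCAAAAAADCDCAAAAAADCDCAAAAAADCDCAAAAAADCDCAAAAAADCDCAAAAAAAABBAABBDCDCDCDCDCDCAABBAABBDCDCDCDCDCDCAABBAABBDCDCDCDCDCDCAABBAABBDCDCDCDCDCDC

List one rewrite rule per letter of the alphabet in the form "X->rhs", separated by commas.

A->DC, B->AAA, C->ABB, D->A

  step 2 ⇒ step 3: DCAAAAAADCDCDCDC ⇒ A·ABB·DC·DC·DC·DC·DC·DC·A·ABB·A·ABB·A·ABB·A·ABB
    A ↦ DC
    C ↦ ABB
    D ↦ A
    B ↦ AAA  (constrained at step 0)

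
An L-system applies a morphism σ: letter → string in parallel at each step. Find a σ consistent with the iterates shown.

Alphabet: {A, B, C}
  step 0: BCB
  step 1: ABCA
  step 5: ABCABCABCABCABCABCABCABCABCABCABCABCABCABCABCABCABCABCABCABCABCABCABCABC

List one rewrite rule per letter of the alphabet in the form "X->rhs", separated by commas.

A->ABC, B->A, C->BC

  step 0 ⇒ step 1: BCB ⇒ A·BC·A
    B ↦ A
    C ↦ BC
    A ↦ ABC  (constrained at step 1)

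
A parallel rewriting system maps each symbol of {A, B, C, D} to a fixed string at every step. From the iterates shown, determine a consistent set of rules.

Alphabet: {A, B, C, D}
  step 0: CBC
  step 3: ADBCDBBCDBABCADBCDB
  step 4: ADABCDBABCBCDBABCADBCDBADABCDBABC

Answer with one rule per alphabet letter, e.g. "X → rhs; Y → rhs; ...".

A->AD, B->BC, C->DB, D->A

  step 3 ⇒ step 4: ADBCDBBCDBABCADBCDB ⇒ AD·A·BC·DB·A·BC·BC·DB·A·BC·AD·BC·DB·AD·A·BC·DB·A·BC
    A ↦ AD
    B ↦ BC
    C ↦ DB
    D ↦ A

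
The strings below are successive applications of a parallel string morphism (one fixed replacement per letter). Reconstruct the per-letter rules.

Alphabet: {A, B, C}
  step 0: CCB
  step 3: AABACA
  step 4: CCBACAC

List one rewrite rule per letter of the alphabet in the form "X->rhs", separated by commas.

  step 3 ⇒ step 4: AABACA ⇒ C·C·BA·C·A·C
    A ↦ C
    B ↦ BA
    C ↦ A

A->C, B->BA, C->A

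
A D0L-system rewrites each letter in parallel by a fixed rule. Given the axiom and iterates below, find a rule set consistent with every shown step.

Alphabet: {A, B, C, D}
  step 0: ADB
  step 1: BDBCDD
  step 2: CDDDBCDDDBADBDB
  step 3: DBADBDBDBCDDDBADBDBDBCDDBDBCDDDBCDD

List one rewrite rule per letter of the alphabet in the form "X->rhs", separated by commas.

  step 2 ⇒ step 3: CDDDBCDDDBADBDB ⇒ DBA·DB·DB·DB·CDD·DBA·DB·DB·DB·CDD·B·DB·CDD·DB·CDD
    A ↦ B
    B ↦ CDD
    C ↦ DBA
    D ↦ DB

A->B, B->CDD, C->DBA, D->DB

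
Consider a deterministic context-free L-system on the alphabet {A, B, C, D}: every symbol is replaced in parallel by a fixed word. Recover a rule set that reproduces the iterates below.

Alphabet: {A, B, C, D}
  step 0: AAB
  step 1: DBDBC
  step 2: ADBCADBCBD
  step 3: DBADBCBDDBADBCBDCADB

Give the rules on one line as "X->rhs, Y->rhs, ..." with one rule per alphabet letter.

A->DB, B->C, C->BD, D->ADB

  step 2 ⇒ step 3: ADBCADBCBD ⇒ DB·ADB·C·BD·DB·ADB·C·BD·C·ADB
    A ↦ DB
    B ↦ C
    C ↦ BD
    D ↦ ADB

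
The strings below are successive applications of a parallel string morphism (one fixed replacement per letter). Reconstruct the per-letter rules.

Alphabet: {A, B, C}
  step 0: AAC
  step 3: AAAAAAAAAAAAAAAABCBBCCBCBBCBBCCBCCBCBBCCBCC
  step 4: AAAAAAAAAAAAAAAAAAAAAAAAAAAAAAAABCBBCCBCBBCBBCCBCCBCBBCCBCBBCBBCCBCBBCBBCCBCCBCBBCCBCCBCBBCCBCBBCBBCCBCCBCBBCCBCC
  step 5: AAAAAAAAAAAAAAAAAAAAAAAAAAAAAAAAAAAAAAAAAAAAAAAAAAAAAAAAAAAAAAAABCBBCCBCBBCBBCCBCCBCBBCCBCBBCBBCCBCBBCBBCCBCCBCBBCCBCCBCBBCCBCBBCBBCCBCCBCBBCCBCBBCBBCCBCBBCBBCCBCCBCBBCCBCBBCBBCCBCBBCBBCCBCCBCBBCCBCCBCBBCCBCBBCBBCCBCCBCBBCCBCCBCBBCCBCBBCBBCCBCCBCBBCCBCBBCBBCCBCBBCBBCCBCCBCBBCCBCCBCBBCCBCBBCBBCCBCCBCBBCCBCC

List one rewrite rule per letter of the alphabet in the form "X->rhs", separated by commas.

  step 4 ⇒ step 5: AAAAAAAAAAAAAAAAAAAAAAAAAAAAAAAABCBBCCBCBBCBBCCBCCBCBBCCBCBBCBBCCBCBBCBBCCBCCBCBBCCBCCBCBBCCBCBBCBBCCBCCBCBBCCBCC ⇒ AA·AA·AA·AA·AA·AA·AA·AA·AA·AA·AA·AA·AA·AA·AA·AA·AA·AA·AA·AA·AA·AA·AA·AA·AA·AA·AA·AA·AA·AA·AA·AA·BCB·BCC·BCB·BCB·BCC·BCC·BCB·BCC·BCB·BCB·BCC·BCB·BCB·BCC·BCC·BCB·BCC·BCC·BCB·BCC·BCB·BCB·BCC·BCC·BCB·BCC·BCB·BCB·BCC·BCB·BCB·BCC·BCC·BCB·BCC·BCB·BCB·BCC·BCB·BCB·BCC·BCC·BCB·BCC·BCC·BCB·BCC·BCB·BCB·BCC·BCC·BCB·BCC·BCC·BCB·BCC·BCB·BCB·BCC·BCC·BCB·BCC·BCB·BCB·BCC·BCB·BCB·BCC·BCC·BCB·BCC·BCC·BCB·BCC·BCB·BCB·BCC·BCC·BCB·BCC·BCC
    A ↦ AA
    B ↦ BCB
    C ↦ BCC

A->AA, B->BCB, C->BCC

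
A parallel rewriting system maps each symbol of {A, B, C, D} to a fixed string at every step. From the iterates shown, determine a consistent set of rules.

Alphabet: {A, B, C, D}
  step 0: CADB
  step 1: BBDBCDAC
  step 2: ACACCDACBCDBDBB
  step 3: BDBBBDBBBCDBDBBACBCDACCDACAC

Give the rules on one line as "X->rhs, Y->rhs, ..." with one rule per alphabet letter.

A->BDB, B->AC, C->B, D->CD

  step 2 ⇒ step 3: ACACCDACBCDBDBB ⇒ BDB·B·BDB·B·B·CD·BDB·B·AC·B·CD·AC·CD·AC·AC
    A ↦ BDB
    B ↦ AC
    C ↦ B
    D ↦ CD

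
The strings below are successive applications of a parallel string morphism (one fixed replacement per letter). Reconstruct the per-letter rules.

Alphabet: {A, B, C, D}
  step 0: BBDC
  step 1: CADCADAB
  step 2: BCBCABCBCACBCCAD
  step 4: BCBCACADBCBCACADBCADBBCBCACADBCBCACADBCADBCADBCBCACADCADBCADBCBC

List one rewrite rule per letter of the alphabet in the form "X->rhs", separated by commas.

A->CBC, B->CAD, C->B, D->A

  step 1 ⇒ step 2: CADCADAB ⇒ B·CBC·A·B·CBC·A·CBC·CAD
    A ↦ CBC
    B ↦ CAD
    C ↦ B
    D ↦ A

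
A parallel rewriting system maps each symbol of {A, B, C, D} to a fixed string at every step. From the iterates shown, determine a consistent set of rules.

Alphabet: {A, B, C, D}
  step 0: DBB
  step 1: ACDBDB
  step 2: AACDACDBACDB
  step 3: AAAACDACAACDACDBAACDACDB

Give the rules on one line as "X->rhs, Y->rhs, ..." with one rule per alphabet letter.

  step 2 ⇒ step 3: AACDACDBACDB ⇒ AA·AA·CD·AC·AA·CD·AC·DB·AA·CD·AC·DB
    A ↦ AA
    B ↦ DB
    C ↦ CD
    D ↦ AC

A->AA, B->DB, C->CD, D->AC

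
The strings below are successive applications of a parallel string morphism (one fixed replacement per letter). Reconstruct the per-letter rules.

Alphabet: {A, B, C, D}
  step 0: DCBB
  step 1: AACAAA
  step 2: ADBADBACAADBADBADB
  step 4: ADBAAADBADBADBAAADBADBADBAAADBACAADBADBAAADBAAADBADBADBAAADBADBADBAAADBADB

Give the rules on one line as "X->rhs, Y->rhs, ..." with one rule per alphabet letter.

A->ADB, B->A, C->ACA, D->A

  step 1 ⇒ step 2: AACAAA ⇒ ADB·ADB·ACA·ADB·ADB·ADB
    A ↦ ADB
    C ↦ ACA
  step 0 ⇒ step 1: DCBB ⇒ A·ACA·A·A
    B ↦ A
  step 0 ⇒ step 1: DCBB ⇒ A·ACA·A·A
    D ↦ A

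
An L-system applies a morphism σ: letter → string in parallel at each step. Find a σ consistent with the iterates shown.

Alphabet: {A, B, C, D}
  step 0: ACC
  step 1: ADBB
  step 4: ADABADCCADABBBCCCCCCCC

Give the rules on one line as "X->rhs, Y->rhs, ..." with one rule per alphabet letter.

  step 0 ⇒ step 1: ACC ⇒ AD·B·B
    A ↦ AD
    C ↦ B
    B ↦ CC  (constrained at step 1)
    D ↦ AB  (constrained at step 1)

A->AD, B->CC, C->B, D->AB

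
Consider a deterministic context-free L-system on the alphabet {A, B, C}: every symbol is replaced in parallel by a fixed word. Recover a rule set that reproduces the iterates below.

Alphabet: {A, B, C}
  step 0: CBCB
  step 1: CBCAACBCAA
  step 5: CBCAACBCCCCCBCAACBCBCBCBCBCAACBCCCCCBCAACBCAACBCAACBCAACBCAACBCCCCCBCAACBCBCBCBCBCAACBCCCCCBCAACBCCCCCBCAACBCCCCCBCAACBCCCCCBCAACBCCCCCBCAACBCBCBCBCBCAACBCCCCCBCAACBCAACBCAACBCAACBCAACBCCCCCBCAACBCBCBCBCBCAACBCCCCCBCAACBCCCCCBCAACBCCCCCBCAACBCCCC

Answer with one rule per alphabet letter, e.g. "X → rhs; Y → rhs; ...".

  step 0 ⇒ step 1: CBCB ⇒ CB·CAA·CB·CAA
    B ↦ CAA
    C ↦ CB
    A ↦ CC  (constrained at step 1)

A->CC, B->CAA, C->CB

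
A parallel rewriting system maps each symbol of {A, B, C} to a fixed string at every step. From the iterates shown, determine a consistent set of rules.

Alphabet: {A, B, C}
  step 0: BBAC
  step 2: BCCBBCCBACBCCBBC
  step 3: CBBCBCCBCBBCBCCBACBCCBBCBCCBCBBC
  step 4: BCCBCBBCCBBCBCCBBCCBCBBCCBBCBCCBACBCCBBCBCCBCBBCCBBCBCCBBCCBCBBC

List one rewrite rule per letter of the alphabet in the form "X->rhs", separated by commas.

  step 3 ⇒ step 4: CBBCBCCBCBBCBCCBACBCCBBCBCCBCBBC ⇒ BC·CB·CB·BC·CB·BC·BC·CB·BC·CB·CB·BC·CB·BC·BC·CB·AC·BC·CB·BC·BC·CB·CB·BC·CB·BC·BC·CB·BC·CB·CB·BC
    A ↦ AC
    B ↦ CB
    C ↦ BC

A->AC, B->CB, C->BC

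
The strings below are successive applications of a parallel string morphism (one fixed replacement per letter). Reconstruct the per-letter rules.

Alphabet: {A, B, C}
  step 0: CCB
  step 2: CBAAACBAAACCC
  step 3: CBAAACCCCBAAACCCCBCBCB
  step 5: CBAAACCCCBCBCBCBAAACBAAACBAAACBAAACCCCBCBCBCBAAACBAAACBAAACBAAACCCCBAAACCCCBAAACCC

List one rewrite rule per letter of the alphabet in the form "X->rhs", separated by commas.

A->C, B->AAA, C->CB

  step 2 ⇒ step 3: CBAAACBAAACCC ⇒ CB·AAA·C·C·C·CB·AAA·C·C·C·CB·CB·CB
    A ↦ C
    B ↦ AAA
    C ↦ CB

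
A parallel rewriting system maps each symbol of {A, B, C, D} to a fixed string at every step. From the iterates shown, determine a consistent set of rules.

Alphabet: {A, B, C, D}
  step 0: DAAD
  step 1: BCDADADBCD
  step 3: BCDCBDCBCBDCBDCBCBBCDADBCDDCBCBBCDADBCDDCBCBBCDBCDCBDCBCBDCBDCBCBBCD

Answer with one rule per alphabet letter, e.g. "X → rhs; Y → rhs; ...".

  step 0 ⇒ step 1: DAAD ⇒ BCD·AD·AD·BCD
    A ↦ AD
    D ↦ BCD
    B ↦ DCB  (constrained at step 1)
    C ↦ CB  (constrained at step 1)

A->AD, B->DCB, C->CB, D->BCD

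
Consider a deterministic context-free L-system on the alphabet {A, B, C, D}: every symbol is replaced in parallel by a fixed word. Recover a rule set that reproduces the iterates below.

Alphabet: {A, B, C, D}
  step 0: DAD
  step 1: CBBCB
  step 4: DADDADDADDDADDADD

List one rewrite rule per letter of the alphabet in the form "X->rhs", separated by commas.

A->B, B->D, C->AD, D->CB

  step 0 ⇒ step 1: DAD ⇒ CB·B·CB
    A ↦ B
    D ↦ CB
    B ↦ D  (constrained at step 1)
    C ↦ AD  (constrained at step 1)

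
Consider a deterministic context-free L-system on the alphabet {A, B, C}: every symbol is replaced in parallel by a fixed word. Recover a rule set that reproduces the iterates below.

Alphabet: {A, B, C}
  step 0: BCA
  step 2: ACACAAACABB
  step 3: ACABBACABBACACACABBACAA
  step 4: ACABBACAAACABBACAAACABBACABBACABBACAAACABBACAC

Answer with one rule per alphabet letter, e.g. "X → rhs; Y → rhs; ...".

  step 3 ⇒ step 4: ACABBACABBACACACABBACAA ⇒ AC·ABB·AC·A·A·AC·ABB·AC·A·A·AC·ABB·AC·ABB·AC·ABB·AC·A·A·AC·ABB·AC·AC
    A ↦ AC
    B ↦ A
    C ↦ ABB

A->AC, B->A, C->ABB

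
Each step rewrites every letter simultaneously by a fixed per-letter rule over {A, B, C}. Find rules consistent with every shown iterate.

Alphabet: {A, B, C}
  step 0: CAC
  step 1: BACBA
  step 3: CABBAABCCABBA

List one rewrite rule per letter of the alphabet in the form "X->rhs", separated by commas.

  step 0 ⇒ step 1: CAC ⇒ BA·C·BA
    A ↦ C
    C ↦ BA
    B ↦ AB  (constrained at step 1)

A->C, B->AB, C->BA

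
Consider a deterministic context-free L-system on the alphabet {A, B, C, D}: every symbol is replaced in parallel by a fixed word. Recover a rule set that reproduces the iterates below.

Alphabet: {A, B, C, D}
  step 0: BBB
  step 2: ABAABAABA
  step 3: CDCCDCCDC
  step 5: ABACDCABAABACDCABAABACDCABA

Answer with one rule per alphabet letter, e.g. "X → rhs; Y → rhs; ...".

  step 2 ⇒ step 3: ABAABAABA ⇒ C·D·C·C·D·C·C·D·C
    A ↦ C
    B ↦ D
    C ↦ D  (constrained at step 3)
    D ↦ ABA  (constrained at step 3)

A->C, B->D, C->D, D->ABA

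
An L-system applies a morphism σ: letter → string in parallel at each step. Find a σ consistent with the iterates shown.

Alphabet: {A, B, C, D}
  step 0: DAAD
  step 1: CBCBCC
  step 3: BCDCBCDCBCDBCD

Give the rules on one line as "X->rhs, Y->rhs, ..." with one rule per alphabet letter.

  step 0 ⇒ step 1: DAAD ⇒ C·BC·BC·C
    A ↦ BC
    D ↦ C
    B ↦ D  (constrained at step 1)
    C ↦ AB  (constrained at step 1)

A->BC, B->D, C->AB, D->C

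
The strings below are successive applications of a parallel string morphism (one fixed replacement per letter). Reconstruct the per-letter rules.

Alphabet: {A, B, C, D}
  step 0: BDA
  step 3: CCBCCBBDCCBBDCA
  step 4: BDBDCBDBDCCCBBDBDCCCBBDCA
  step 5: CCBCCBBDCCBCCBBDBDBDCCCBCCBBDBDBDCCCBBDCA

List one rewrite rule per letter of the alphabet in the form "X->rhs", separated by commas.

A->CA, B->C, C->BD, D->CB

  step 4 ⇒ step 5: BDBDCBDBDCCCBBDBDCCCBBDCA ⇒ C·CB·C·CB·BD·C·CB·C·CB·BD·BD·BD·C·C·CB·C·CB·BD·BD·BD·C·C·CB·BD·CA
    A ↦ CA
    B ↦ C
    C ↦ BD
    D ↦ CB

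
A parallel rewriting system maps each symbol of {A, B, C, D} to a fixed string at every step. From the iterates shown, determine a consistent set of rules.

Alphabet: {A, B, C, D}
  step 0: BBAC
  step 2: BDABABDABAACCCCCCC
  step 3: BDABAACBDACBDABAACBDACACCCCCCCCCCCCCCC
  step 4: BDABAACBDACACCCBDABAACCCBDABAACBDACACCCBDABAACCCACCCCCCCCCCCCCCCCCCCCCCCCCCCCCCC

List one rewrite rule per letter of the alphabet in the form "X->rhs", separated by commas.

A->AC, B->BD, C->CC, D->ABA

  step 3 ⇒ step 4: BDABAACBDACBDABAACBDACACCCCCCCCCCCCCCC ⇒ BD·ABA·AC·BD·AC·AC·CC·BD·ABA·AC·CC·BD·ABA·AC·BD·AC·AC·CC·BD·ABA·AC·CC·AC·CC·CC·CC·CC·CC·CC·CC·CC·CC·CC·CC·CC·CC·CC·CC
    A ↦ AC
    B ↦ BD
    C ↦ CC
    D ↦ ABA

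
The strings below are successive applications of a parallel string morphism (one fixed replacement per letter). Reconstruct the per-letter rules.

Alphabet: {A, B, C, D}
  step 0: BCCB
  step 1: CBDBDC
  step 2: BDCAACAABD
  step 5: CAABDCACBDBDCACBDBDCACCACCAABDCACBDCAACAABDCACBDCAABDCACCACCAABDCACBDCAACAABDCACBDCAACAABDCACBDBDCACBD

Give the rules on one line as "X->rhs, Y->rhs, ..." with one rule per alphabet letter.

A->CAC, B->C, C->BD, D->AA

  step 1 ⇒ step 2: CBDBDC ⇒ BD·C·AA·C·AA·BD
    B ↦ C
    C ↦ BD
    D ↦ AA
    A ↦ CAC  (constrained at step 2)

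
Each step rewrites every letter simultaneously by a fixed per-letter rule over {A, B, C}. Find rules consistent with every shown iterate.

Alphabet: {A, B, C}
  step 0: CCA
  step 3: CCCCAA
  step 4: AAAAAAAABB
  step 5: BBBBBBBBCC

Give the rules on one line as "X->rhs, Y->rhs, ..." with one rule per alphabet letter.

A->B, B->C, C->AA

  step 4 ⇒ step 5: AAAAAAAABB ⇒ B·B·B·B·B·B·B·B·C·C
    A ↦ B
    B ↦ C
  step 3 ⇒ step 4: CCCCAA ⇒ AA·AA·AA·AA·B·B
    C ↦ AA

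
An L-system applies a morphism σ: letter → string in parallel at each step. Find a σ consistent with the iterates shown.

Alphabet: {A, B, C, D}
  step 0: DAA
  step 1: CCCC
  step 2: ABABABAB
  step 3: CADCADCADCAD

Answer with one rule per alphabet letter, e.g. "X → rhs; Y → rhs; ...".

  step 2 ⇒ step 3: ABABABAB ⇒ C·AD·C·AD·C·AD·C·AD
    A ↦ C
    B ↦ AD
  step 1 ⇒ step 2: CCCC ⇒ AB·AB·AB·AB
    C ↦ AB
  step 0 ⇒ step 1: DAA ⇒ CC·C·C
    D ↦ CC

A->C, B->AD, C->AB, D->CC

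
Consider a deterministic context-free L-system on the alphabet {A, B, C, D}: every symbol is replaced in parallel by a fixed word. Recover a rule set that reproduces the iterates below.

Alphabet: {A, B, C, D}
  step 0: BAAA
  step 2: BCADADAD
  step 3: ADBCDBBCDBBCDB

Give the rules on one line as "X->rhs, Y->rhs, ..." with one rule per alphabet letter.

A->BC, B->A, C->D, D->DB

  step 2 ⇒ step 3: BCADADAD ⇒ A·D·BC·DB·BC·DB·BC·DB
    A ↦ BC
    B ↦ A
    C ↦ D
    D ↦ DB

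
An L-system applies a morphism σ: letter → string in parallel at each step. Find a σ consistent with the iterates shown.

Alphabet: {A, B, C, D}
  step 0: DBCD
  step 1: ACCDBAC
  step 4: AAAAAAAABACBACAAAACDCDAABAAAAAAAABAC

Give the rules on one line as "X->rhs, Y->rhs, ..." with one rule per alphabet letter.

  step 0 ⇒ step 1: DBCD ⇒ AC·CD·B·AC
    B ↦ CD
    C ↦ B
    D ↦ AC
    A ↦ AA  (constrained at step 1)

A->AA, B->CD, C->B, D->AC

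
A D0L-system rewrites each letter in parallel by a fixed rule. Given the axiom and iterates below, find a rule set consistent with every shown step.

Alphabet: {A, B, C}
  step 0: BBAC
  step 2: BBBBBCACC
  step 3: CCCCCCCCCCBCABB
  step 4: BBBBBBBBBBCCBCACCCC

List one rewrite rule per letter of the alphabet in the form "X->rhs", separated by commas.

  step 3 ⇒ step 4: CCCCCCCCCCBCABB ⇒ B·B·B·B·B·B·B·B·B·B·CC·B·CA·CC·CC
    A ↦ CA
    B ↦ CC
    C ↦ B

A->CA, B->CC, C->B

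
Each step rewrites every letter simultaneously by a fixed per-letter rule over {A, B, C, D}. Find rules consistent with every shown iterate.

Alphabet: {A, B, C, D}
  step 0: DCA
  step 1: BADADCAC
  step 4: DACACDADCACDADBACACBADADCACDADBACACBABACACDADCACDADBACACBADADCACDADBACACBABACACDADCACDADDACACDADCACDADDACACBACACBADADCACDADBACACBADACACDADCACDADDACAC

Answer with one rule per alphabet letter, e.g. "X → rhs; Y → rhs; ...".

A->CAC, B->DA, C->DAD, D->BA

  step 0 ⇒ step 1: DCA ⇒ BA·DAD·CAC
    A ↦ CAC
    C ↦ DAD
    D ↦ BA
    B ↦ DA  (constrained at step 1)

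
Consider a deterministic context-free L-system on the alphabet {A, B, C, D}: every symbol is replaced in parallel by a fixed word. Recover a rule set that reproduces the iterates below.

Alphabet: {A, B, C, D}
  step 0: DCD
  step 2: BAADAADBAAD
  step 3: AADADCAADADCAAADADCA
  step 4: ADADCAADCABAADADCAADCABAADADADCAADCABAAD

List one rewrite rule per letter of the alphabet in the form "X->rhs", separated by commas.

  step 3 ⇒ step 4: AADADCAADADCAAADADCA ⇒ AD·AD·CA·AD·CA·BA·AD·AD·CA·AD·CA·BA·AD·AD·AD·CA·AD·CA·BA·AD
    A ↦ AD
    C ↦ BA
    D ↦ CA
  step 2 ⇒ step 3: BAADAADBAAD ⇒ A·AD·AD·CA·AD·AD·CA·A·AD·AD·CA
    B ↦ A

A->AD, B->A, C->BA, D->CA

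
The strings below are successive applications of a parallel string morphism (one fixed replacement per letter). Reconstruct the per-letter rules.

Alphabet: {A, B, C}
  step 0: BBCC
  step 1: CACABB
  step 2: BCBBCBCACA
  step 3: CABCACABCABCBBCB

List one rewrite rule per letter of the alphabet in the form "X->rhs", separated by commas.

  step 2 ⇒ step 3: BCBBCBCACA ⇒ CA·B·CA·CA·B·CA·B·CB·B·CB
    A ↦ CB
    B ↦ CA
    C ↦ B

A->CB, B->CA, C->B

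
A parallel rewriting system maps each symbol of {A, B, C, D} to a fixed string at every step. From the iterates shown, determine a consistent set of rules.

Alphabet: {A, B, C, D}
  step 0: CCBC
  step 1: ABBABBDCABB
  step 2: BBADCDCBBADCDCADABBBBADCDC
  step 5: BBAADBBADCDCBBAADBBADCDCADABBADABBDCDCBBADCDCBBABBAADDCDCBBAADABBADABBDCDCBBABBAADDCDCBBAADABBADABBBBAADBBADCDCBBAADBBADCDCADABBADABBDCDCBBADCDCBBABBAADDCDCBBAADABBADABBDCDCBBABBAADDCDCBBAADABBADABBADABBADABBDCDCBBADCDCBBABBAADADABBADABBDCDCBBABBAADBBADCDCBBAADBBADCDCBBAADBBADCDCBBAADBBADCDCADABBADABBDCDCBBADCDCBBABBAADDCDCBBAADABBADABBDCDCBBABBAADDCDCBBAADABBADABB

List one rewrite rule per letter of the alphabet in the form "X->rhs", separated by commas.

  step 1 ⇒ step 2: ABBABBDCABB ⇒ BBA·DC·DC·BBA·DC·DC·AD·ABB·BBA·DC·DC
    A ↦ BBA
    B ↦ DC
    C ↦ ABB
    D ↦ AD

A->BBA, B->DC, C->ABB, D->AD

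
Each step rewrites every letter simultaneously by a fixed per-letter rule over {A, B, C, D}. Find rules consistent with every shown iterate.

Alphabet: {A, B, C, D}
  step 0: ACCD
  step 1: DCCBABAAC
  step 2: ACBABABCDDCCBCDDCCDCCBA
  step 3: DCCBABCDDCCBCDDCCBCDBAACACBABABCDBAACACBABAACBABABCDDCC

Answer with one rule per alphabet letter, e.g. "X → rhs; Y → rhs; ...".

A->DCC, B->BCD, C->BA, D->AC

  step 2 ⇒ step 3: ACBABABCDDCCBCDDCCDCCBA ⇒ DCC·BA·BCD·DCC·BCD·DCC·BCD·BA·AC·AC·BA·BA·BCD·BA·AC·AC·BA·BA·AC·BA·BA·BCD·DCC
    A ↦ DCC
    B ↦ BCD
    C ↦ BA
    D ↦ AC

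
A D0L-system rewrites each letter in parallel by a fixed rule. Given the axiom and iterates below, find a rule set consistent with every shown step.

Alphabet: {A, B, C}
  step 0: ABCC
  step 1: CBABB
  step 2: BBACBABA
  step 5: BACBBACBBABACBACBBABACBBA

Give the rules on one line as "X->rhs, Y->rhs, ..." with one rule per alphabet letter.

  step 1 ⇒ step 2: CBABB ⇒ B·BA·C·BA·BA
    A ↦ C
    B ↦ BA
    C ↦ B

A->C, B->BA, C->B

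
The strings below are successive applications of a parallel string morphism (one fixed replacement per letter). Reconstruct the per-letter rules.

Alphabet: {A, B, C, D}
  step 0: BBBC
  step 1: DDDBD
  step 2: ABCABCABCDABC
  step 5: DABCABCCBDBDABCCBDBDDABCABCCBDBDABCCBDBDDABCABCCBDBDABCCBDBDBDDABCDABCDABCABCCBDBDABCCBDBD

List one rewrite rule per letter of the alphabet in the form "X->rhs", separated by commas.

  step 1 ⇒ step 2: DDDBD ⇒ ABC·ABC·ABC·D·ABC
    B ↦ D
    D ↦ ABC
    A ↦ CB  (constrained at step 2)
  step 0 ⇒ step 1: BBBC ⇒ D·D·D·BD
    C ↦ BD

A->CB, B->D, C->BD, D->ABC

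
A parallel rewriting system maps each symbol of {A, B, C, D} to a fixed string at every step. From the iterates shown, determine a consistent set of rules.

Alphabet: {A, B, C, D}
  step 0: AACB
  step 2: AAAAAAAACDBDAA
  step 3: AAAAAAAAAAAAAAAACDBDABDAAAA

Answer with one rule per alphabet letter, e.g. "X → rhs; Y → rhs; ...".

  step 2 ⇒ step 3: AAAAAAAACDBDAA ⇒ AA·AA·AA·AA·AA·AA·AA·AA·CD·BD·A·BD·AA·AA
    A ↦ AA
    B ↦ A
    C ↦ CD
    D ↦ BD

A->AA, B->A, C->CD, D->BD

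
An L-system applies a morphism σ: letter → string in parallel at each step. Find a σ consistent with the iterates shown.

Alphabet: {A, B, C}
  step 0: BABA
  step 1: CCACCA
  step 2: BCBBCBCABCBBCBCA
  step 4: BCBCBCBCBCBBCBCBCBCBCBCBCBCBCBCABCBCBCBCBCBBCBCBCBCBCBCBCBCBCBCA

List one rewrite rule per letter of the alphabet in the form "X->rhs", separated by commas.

  step 1 ⇒ step 2: CCACCA ⇒ BCB·BCB·CA·BCB·BCB·CA
    A ↦ CA
    C ↦ BCB
  step 0 ⇒ step 1: BABA ⇒ C·CA·C·CA
    B ↦ C

A->CA, B->C, C->BCB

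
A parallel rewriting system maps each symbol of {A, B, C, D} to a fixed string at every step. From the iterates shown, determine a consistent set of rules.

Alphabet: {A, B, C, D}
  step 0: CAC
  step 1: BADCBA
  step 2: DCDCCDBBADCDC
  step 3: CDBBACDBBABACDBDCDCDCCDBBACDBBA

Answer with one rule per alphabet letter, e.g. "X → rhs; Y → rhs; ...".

  step 2 ⇒ step 3: DCDCCDBBADCDC ⇒ CDB·BA·CDB·BA·BA·CDB·DC·DC·DC·CDB·BA·CDB·BA
    A ↦ DC
    B ↦ DC
    C ↦ BA
    D ↦ CDB

A->DC, B->DC, C->BA, D->CDB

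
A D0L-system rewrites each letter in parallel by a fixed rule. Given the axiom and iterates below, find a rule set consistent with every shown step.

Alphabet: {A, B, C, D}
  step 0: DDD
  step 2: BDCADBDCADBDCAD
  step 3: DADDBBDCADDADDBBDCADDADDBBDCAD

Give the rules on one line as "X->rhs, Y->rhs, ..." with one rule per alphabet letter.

A->BDC, B->D, C->DB, D->AD

  step 2 ⇒ step 3: BDCADBDCADBDCAD ⇒ D·AD·DB·BDC·AD·D·AD·DB·BDC·AD·D·AD·DB·BDC·AD
    A ↦ BDC
    B ↦ D
    C ↦ DB
    D ↦ AD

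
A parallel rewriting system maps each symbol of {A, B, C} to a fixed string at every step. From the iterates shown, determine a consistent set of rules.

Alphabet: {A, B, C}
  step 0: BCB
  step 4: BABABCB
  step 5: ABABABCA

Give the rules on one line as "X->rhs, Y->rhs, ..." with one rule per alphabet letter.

A->B, B->A, C->BC

  step 4 ⇒ step 5: BABABCB ⇒ A·B·A·B·A·BC·A
    A ↦ B
    B ↦ A
    C ↦ BC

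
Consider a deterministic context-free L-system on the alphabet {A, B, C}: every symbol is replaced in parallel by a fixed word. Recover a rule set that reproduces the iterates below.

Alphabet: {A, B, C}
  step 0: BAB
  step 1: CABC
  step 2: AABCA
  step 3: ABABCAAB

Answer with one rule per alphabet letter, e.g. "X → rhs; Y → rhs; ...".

  step 2 ⇒ step 3: AABCA ⇒ AB·AB·C·A·AB
    A ↦ AB
    B ↦ C
    C ↦ A

A->AB, B->C, C->A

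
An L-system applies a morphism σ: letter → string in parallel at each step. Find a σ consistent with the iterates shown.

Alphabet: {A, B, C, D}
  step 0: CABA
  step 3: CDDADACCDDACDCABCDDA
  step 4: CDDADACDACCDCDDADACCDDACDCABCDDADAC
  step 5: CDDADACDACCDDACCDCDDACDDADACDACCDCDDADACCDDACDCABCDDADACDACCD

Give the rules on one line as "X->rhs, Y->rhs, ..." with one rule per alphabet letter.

A->C, B->AB, C->CD, D->DA

  step 4 ⇒ step 5: CDDADACDACCDCDDADACCDDACDCABCDDADAC ⇒ CD·DA·DA·C·DA·C·CD·DA·C·CD·CD·DA·CD·DA·DA·C·DA·C·CD·CD·DA·DA·C·CD·DA·CD·C·AB·CD·DA·DA·C·DA·C·CD
    A ↦ C
    B ↦ AB
    C ↦ CD
    D ↦ DA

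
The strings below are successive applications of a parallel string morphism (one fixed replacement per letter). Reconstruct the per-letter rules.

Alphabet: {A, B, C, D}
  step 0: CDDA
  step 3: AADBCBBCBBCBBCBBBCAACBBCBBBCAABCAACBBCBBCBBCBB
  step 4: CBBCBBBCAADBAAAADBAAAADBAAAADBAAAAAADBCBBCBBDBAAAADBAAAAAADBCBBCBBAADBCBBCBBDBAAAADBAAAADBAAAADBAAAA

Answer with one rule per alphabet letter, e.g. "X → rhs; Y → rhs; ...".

A->CBB, B->AA, C->DB, D->BC

  step 3 ⇒ step 4: AADBCBBCBBCBBCBBBCAACBBCBBBCAABCAACBBCBBCBBCBB ⇒ CBB·CBB·BC·AA·DB·AA·AA·DB·AA·AA·DB·AA·AA·DB·AA·AA·AA·DB·CBB·CBB·DB·AA·AA·DB·AA·AA·AA·DB·CBB·CBB·AA·DB·CBB·CBB·DB·AA·AA·DB·AA·AA·DB·AA·AA·DB·AA·AA
    A ↦ CBB
    B ↦ AA
    C ↦ DB
    D ↦ BC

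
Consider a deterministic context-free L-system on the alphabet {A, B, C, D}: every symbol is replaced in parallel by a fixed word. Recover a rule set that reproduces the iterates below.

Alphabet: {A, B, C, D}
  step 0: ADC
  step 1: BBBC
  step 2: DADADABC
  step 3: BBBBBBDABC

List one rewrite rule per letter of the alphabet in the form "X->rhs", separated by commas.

A->B, B->DA, C->BC, D->B

  step 2 ⇒ step 3: DADADABC ⇒ B·B·B·B·B·B·DA·BC
    A ↦ B
    B ↦ DA
    C ↦ BC
    D ↦ B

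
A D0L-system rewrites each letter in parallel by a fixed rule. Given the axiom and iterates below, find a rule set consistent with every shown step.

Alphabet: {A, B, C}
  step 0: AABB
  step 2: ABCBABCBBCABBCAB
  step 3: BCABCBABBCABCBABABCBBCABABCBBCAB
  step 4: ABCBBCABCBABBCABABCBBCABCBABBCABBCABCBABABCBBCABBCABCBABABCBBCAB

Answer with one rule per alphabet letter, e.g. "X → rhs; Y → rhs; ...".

A->BC, B->AB, C->CB

  step 3 ⇒ step 4: BCABCBABBCABCBABABCBBCABABCBBCAB ⇒ AB·CB·BC·AB·CB·AB·BC·AB·AB·CB·BC·AB·CB·AB·BC·AB·BC·AB·CB·AB·AB·CB·BC·AB·BC·AB·CB·AB·AB·CB·BC·AB
    A ↦ BC
    B ↦ AB
    C ↦ CB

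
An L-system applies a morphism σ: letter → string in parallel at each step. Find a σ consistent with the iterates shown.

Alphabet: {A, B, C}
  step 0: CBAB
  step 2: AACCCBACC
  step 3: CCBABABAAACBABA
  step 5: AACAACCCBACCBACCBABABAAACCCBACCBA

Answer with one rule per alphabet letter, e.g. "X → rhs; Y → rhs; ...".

A->C, B->AA, C->BA

  step 2 ⇒ step 3: AACCCBACC ⇒ C·C·BA·BA·BA·AA·C·BA·BA
    A ↦ C
    B ↦ AA
    C ↦ BA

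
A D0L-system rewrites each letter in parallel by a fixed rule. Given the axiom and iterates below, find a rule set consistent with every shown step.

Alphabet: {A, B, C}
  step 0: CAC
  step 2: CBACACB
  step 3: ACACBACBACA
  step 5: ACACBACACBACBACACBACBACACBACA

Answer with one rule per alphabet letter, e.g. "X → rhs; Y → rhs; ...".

  step 2 ⇒ step 3: CBACACB ⇒ A·CA·CB·A·CB·A·CA
    A ↦ CB
    B ↦ CA
    C ↦ A

A->CB, B->CA, C->A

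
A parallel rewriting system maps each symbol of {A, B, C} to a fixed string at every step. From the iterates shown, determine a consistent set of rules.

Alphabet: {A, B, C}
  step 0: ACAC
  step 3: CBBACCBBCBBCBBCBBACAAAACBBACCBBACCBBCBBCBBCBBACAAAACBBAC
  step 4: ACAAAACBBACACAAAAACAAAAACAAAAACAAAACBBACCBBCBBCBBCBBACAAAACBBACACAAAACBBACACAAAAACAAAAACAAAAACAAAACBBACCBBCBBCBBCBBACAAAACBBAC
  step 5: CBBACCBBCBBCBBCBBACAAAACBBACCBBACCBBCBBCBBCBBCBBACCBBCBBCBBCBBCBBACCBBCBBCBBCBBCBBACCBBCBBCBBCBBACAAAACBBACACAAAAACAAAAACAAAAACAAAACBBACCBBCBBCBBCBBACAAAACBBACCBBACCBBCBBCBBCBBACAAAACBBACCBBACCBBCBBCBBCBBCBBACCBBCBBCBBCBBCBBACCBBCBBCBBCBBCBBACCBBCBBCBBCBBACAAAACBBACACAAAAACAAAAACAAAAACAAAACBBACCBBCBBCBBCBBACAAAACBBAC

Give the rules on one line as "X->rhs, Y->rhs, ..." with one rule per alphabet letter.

A->CBB, B->AA, C->AC

  step 4 ⇒ step 5: ACAAAACBBACACAAAAACAAAAACAAAAACAAAACBBACCBBCBBCBBCBBACAAAACBBACACAAAACBBACACAAAAACAAAAACAAAAACAAAACBBACCBBCBBCBBCBBACAAAACBBAC ⇒ CBB·AC·CBB·CBB·CBB·CBB·AC·AA·AA·CBB·AC·CBB·AC·CBB·CBB·CBB·CBB·CBB·AC·CBB·CBB·CBB·CBB·CBB·AC·CBB·CBB·CBB·CBB·CBB·AC·CBB·CBB·CBB·CBB·AC·AA·AA·CBB·AC·AC·AA·AA·AC·AA·AA·AC·AA·AA·AC·AA·AA·CBB·AC·CBB·CBB·CBB·CBB·AC·AA·AA·CBB·AC·CBB·AC·CBB·CBB·CBB·CBB·AC·AA·AA·CBB·AC·CBB·AC·CBB·CBB·CBB·CBB·CBB·AC·CBB·CBB·CBB·CBB·CBB·AC·CBB·CBB·CBB·CBB·CBB·AC·CBB·CBB·CBB·CBB·AC·AA·AA·CBB·AC·AC·AA·AA·AC·AA·AA·AC·AA·AA·AC·AA·AA·CBB·AC·CBB·CBB·CBB·CBB·AC·AA·AA·CBB·AC
    A ↦ CBB
    B ↦ AA
    C ↦ AC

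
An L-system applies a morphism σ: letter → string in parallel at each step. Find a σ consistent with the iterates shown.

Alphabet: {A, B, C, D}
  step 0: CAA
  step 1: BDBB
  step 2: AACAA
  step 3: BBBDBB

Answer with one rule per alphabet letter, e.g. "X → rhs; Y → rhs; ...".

A->B, B->A, C->BD, D->AC

  step 2 ⇒ step 3: AACAA ⇒ B·B·BD·B·B
    A ↦ B
    C ↦ BD
  step 1 ⇒ step 2: BDBB ⇒ A·AC·A·A
    B ↦ A
  step 1 ⇒ step 2: BDBB ⇒ A·AC·A·A
    D ↦ AC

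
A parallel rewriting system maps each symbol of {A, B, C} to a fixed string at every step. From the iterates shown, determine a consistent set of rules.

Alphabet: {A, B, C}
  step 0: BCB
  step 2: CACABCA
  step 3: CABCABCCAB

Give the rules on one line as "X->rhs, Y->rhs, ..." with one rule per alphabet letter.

  step 2 ⇒ step 3: CACABCA ⇒ CA·B·CA·B·C·CA·B
    A ↦ B
    B ↦ C
    C ↦ CA

A->B, B->C, C->CA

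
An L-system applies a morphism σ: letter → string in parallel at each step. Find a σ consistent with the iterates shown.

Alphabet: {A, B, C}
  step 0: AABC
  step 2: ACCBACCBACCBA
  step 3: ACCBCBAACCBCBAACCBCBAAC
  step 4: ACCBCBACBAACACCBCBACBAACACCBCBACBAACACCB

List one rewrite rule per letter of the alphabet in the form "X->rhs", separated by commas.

  step 3 ⇒ step 4: ACCBCBAACCBCBAACCBCBAAC ⇒ AC·CB·CB·A·CB·A·AC·AC·CB·CB·A·CB·A·AC·AC·CB·CB·A·CB·A·AC·AC·CB
    A ↦ AC
    B ↦ A
    C ↦ CB

A->AC, B->A, C->CB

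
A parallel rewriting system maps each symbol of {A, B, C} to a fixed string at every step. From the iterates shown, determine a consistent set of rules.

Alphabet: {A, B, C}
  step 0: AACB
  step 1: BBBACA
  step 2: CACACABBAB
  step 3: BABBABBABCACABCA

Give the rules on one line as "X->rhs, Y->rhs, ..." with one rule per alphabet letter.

  step 2 ⇒ step 3: CACACABBAB ⇒ BA·B·BA·B·BA·B·CA·CA·B·CA
    A ↦ B
    B ↦ CA
    C ↦ BA

A->B, B->CA, C->BA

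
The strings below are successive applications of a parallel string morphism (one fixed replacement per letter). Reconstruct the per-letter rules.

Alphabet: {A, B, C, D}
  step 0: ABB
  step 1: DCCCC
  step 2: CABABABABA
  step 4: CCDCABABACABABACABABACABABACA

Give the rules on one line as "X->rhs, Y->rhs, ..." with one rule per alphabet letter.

  step 1 ⇒ step 2: DCCCC ⇒ CA·BA·BA·BA·BA
    C ↦ BA
    D ↦ CA
  step 0 ⇒ step 1: ABB ⇒ D·CC·CC
    A ↦ D
  step 0 ⇒ step 1: ABB ⇒ D·CC·CC
    B ↦ CC

A->D, B->CC, C->BA, D->CA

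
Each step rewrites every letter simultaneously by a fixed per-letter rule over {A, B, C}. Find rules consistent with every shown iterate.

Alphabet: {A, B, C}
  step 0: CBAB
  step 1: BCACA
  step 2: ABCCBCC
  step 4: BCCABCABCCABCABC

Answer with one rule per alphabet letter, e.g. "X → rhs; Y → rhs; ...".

A->C, B->A, C->BC

  step 1 ⇒ step 2: BCACA ⇒ A·BC·C·BC·C
    A ↦ C
    B ↦ A
    C ↦ BC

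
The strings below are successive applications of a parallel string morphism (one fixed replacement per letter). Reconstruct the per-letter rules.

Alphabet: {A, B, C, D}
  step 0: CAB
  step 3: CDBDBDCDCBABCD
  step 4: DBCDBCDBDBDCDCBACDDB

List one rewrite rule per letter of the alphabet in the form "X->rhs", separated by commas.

A->CBA, B->CD, C->D, D->B

  step 3 ⇒ step 4: CDBDBDCDCBABCD ⇒ D·B·CD·B·CD·B·D·B·D·CD·CBA·CD·D·B
    A ↦ CBA
    B ↦ CD
    C ↦ D
    D ↦ B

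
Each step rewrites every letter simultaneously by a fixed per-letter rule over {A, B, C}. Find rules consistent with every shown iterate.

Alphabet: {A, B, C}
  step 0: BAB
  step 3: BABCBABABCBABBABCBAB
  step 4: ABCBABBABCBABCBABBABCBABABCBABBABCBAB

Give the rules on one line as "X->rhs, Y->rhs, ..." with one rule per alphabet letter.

  step 3 ⇒ step 4: BABCBABABCBABBABCBAB ⇒ AB·CB·AB·B·AB·CB·AB·CB·AB·B·AB·CB·AB·AB·CB·AB·B·AB·CB·AB
    A ↦ CB
    B ↦ AB
    C ↦ B

A->CB, B->AB, C->B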